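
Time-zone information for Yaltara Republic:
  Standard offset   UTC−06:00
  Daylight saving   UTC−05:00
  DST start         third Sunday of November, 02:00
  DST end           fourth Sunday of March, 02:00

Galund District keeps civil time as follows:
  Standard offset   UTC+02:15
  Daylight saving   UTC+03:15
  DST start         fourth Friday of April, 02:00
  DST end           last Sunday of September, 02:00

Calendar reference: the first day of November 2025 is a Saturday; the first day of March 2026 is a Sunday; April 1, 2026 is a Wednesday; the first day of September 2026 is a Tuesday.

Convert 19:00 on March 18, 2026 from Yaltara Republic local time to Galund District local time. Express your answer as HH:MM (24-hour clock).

02:15

1 November 2025 is a Saturday, so the first Sunday is November 2 and the third is November 16.
1 March 2026 is a Sunday, so the first Sunday is March 1 and the fourth is March 22.
Daylight saving runs 16 November 2025 – 22 March 2026; March 18, 2026 is inside that window, so Yaltara Republic is at UTC−05:00.
19:00 Yaltara Republic + 5h = 00:00 UTC (rolling into the next day, 19 March 2026).
1 April 2026 is a Wednesday, so the first Friday is April 3 and the fourth is April 24.
1 September 2026 is a Tuesday, so Sundays fall on 6, 13, 20, 27; the last is September 27.
At the standard offset (UTC+02:15), 00:00 UTC + 2h15m = 02:15 Galund District standard time.
The standard-time date in Galund District, March 19, 2026, does not fall between 24 April and 27 September, so daylight saving is not in effect and Galund District is at UTC+02:15.
00:00 UTC + 2h15m = 02:15 Galund District.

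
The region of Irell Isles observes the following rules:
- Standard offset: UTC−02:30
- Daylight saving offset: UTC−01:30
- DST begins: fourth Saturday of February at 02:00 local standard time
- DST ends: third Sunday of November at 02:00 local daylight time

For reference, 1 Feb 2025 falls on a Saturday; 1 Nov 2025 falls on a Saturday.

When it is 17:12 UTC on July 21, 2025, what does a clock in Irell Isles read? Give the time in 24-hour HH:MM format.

15:42

1 February 2025 is a Saturday, so the first Saturday is February 1 and the fourth is February 22.
1 November 2025 is a Saturday, so the first Sunday is November 2 and the third is November 16.
At the standard offset (UTC−02:30), 17:12 UTC − 2h30m = 14:42 Irell Isles standard time.
Daylight saving runs 22 February – 16 November; the standard-time date in Irell Isles, July 21, 2025, is inside that window, so Irell Isles is at UTC−01:30.
17:12 UTC − 1h30m = 15:42 local.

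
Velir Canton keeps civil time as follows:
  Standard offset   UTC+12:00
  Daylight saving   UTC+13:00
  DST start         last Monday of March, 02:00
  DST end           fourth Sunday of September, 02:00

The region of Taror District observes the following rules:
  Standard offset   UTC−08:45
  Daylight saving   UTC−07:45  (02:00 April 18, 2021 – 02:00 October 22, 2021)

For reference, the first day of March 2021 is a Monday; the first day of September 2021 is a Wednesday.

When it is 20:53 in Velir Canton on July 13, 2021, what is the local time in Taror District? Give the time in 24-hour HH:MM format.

1 March 2021 is a Monday, so Mondays fall on 1, 8, 15, 22, 29; the last is March 29.
1 September 2021 is a Wednesday, so the first Sunday is September 5 and the fourth is September 26.
Daylight saving runs 29 March – 26 September; July 13, 2021 is inside that window, so Velir Canton is at UTC+13:00.
20:53 Velir Canton − 13h = 07:53 UTC.
At the standard offset (UTC−08:45), 07:53 UTC − 8h45m = 23:08 Taror District standard time (rolling into the previous day, 12 July 2021).
The standard-time date in Taror District, July 12, 2021, lies within the daylight-saving period (18 April – 22 October), so Taror District is on daylight time, UTC−07:45.
07:53 UTC − 7h45m = 00:08 Taror District.

00:08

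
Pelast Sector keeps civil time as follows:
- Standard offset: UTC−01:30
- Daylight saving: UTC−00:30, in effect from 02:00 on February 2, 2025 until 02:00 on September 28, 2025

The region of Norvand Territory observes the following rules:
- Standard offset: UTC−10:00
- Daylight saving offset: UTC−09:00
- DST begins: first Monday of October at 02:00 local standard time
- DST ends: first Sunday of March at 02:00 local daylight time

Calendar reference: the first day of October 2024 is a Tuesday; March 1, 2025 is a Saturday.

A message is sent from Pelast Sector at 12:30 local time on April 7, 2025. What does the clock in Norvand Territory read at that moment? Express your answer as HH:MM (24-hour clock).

03:00

April 7, 2025 lies within the daylight-saving period (2 February – 28 September), so Pelast Sector is on daylight time, UTC−00:30.
12:30 Pelast Sector + 0h30m = 13:00 UTC.
1 October 2024 is a Tuesday, so the first Monday is October 7.
1 March 2025 is a Saturday, so the first Sunday is March 2.
At the standard offset (UTC−10:00), 13:00 UTC − 10h = 03:00 Norvand Territory standard time.
Daylight saving runs 7 October 2024 – 2 March 2025; the standard-time date in Norvand Territory, April 7, 2025, is outside that window, so Norvand Territory is on standard time at UTC−10:00.
13:00 UTC − 10h = 03:00 Norvand Territory.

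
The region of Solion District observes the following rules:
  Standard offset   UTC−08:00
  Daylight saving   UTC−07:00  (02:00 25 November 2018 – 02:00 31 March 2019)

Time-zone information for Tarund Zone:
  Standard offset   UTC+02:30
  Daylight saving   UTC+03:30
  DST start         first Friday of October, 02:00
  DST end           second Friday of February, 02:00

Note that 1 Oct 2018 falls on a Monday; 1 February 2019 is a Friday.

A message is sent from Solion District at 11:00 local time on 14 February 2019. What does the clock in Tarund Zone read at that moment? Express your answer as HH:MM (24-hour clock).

20:30

Daylight saving runs 25 November 2018 – 31 March 2019; 14 February 2019 is inside that window, so Solion District is at UTC−07:00.
11:00 Solion District + 7h = 18:00 UTC.
1 October 2018 is a Monday, so the first Friday is October 5.
1 February 2019 is a Friday, so the first Friday is February 1 and the second is February 8.
At the standard offset (UTC+02:30), 18:00 UTC + 2h30m = 20:30 Tarund Zone standard time.
The standard-time date in Tarund Zone, 14 February 2019, does not fall between 5 October 2018 and 8 February 2019, so daylight saving is not in effect and Tarund Zone is at UTC+02:30.
18:00 UTC + 2h30m = 20:30 Tarund Zone.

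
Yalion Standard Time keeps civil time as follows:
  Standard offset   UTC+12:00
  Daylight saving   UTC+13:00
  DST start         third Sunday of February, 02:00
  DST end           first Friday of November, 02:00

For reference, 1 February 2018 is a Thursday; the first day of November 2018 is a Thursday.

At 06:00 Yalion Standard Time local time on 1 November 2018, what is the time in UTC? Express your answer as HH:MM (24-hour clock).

1 February 2018 is a Thursday, so the first Sunday is February 4 and the third is February 18.
1 November 2018 is a Thursday, so the first Friday is November 2.
1 November 2018 falls between 18 February and 2 November, so daylight saving is in effect and Yalion Standard Time is at UTC+13:00.
06:00 local − 13h = 17:00 UTC (rolling into the previous day, 31 October 2018).

17:00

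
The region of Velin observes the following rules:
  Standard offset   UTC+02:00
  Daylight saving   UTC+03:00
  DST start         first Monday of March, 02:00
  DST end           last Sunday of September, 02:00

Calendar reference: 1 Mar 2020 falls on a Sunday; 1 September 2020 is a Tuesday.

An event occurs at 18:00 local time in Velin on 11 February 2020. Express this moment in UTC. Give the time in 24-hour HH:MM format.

16:00

1 March 2020 is a Sunday, so the first Monday is March 2.
1 September 2020 is a Tuesday, so Sundays fall on 6, 13, 20, 27; the last is September 27.
11 February 2020 does not fall between 2 March and 27 September, so daylight saving is not in effect and Velin is at UTC+02:00.
18:00 local − 2h = 16:00 UTC.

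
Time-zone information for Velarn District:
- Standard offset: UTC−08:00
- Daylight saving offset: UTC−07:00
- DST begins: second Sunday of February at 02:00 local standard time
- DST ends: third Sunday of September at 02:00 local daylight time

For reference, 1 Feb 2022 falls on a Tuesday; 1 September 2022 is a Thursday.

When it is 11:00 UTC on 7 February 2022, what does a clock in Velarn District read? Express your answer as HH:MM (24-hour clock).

03:00

1 February 2022 is a Tuesday, so the first Sunday is February 6 and the second is February 13.
1 September 2022 is a Thursday, so the first Sunday is September 4 and the third is September 18.
At the standard offset (UTC−08:00), 11:00 UTC − 8h = 03:00 Velarn District standard time.
The standard-time date in Velarn District, 7 February 2022, does not fall between 13 February and 18 September, so daylight saving is not in effect and Velarn District is at UTC−08:00.
11:00 UTC − 8h = 03:00 local.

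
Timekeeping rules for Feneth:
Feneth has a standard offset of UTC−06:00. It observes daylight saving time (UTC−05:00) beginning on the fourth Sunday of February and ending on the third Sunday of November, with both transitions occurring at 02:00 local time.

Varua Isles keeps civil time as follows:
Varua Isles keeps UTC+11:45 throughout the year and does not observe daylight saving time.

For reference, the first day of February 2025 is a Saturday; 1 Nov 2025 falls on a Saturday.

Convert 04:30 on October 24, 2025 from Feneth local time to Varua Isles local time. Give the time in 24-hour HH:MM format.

1 February 2025 is a Saturday, so the first Sunday is February 2 and the fourth is February 23.
1 November 2025 is a Saturday, so the first Sunday is November 2 and the third is November 16.
Daylight saving runs 23 February – 16 November; October 24, 2025 is inside that window, so Feneth is at UTC−05:00.
04:30 Feneth + 5h = 09:30 UTC.
Varua Isles stays on UTC+11:45 all year.
09:30 UTC + 11h45m = 21:15 Varua Isles.

21:15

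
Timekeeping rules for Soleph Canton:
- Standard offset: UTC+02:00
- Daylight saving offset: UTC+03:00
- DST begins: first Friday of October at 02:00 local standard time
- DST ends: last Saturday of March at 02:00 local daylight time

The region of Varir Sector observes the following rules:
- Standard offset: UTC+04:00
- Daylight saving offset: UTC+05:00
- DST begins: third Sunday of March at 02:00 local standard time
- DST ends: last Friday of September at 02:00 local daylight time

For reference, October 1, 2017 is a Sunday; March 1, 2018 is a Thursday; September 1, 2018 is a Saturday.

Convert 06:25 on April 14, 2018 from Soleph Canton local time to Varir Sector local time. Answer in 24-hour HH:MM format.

1 October 2017 is a Sunday, so the first Friday is October 6.
1 March 2018 is a Thursday, so Saturdays fall on 3, 10, 17, 24, 31; the last is March 31.
April 14, 2018 is outside the daylight-saving period (6 October 2017 – 31 March 2018), so Soleph Canton is on standard time, UTC+02:00.
06:25 Soleph Canton − 2h = 04:25 UTC.
1 March 2018 is a Thursday, so the first Sunday is March 4 and the third is March 18.
1 September 2018 is a Saturday, so Fridays fall on 7, 14, 21, 28; the last is September 28.
At the standard offset (UTC+04:00), 04:25 UTC + 4h = 08:25 Varir Sector standard time.
The standard-time date in Varir Sector, April 14, 2018, lies within the daylight-saving period (18 March – 28 September), so Varir Sector is on daylight time, UTC+05:00.
04:25 UTC + 5h = 09:25 Varir Sector.

09:25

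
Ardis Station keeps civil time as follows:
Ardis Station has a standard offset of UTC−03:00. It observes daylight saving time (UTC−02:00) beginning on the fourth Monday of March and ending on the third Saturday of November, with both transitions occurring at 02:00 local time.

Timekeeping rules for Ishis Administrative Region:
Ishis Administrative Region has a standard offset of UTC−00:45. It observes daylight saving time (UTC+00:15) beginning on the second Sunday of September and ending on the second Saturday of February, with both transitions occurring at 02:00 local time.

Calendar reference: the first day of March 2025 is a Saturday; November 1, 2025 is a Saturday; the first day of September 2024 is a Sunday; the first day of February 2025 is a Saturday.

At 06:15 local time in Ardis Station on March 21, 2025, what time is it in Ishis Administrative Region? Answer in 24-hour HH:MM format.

1 March 2025 is a Saturday, so the first Monday is March 3 and the fourth is March 24.
1 November 2025 is a Saturday, so the first Saturday is November 1 and the third is November 15.
March 21, 2025 is outside the daylight-saving period (24 March – 15 November), so Ardis Station is on standard time, UTC−03:00.
06:15 Ardis Station + 3h = 09:15 UTC.
1 September 2024 is a Sunday, so the first Sunday is September 1 and the second is September 8.
1 February 2025 is a Saturday, so the first Saturday is February 1 and the second is February 8.
At the standard offset (UTC−00:45), 09:15 UTC − 0h45m = 08:30 Ishis Administrative Region standard time.
The standard-time date in Ishis Administrative Region, March 21, 2025, is outside the daylight-saving period (8 September 2024 – 8 February 2025), so Ishis Administrative Region is on standard time, UTC−00:45.
09:15 UTC − 0h45m = 08:30 Ishis Administrative Region.

08:30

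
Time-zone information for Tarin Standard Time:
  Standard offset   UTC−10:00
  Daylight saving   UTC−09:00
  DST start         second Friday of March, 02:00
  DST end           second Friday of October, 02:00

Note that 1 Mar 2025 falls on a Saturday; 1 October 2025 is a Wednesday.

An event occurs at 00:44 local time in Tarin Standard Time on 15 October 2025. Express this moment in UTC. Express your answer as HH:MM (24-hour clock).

10:44

1 March 2025 is a Saturday, so the first Friday is March 7 and the second is March 14.
1 October 2025 is a Wednesday, so the first Friday is October 3 and the second is October 10.
Daylight saving runs 14 March – 10 October; 15 October 2025 is outside that window, so Tarin Standard Time is on standard time at UTC−10:00.
00:44 local + 10h = 10:44 UTC.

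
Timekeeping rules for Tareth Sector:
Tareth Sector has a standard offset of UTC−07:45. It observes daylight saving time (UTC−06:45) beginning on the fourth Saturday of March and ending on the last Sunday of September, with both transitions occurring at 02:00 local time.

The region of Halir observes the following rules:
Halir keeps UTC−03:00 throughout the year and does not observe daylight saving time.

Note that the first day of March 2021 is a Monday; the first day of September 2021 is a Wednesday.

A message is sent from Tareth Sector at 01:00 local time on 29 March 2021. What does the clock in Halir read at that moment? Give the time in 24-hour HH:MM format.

1 March 2021 is a Monday, so the first Saturday is March 6 and the fourth is March 27.
1 September 2021 is a Wednesday, so Sundays fall on 5, 12, 19, 26; the last is September 26.
29 March 2021 lies within the daylight-saving period (27 March – 26 September), so Tareth Sector is on daylight time, UTC−06:45.
01:00 Tareth Sector + 6h45m = 07:45 UTC.
Halir stays on UTC−03:00 all year.
07:45 UTC − 3h = 04:45 Halir.

04:45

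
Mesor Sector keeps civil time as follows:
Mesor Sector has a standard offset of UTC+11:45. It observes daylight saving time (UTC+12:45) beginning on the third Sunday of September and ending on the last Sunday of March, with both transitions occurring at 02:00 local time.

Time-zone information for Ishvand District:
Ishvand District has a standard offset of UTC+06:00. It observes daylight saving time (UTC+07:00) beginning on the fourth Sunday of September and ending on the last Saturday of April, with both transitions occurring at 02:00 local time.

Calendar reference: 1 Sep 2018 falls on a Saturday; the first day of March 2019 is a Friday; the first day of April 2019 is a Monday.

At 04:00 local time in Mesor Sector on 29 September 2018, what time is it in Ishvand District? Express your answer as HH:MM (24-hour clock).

1 September 2018 is a Saturday, so the first Sunday is September 2 and the third is September 16.
1 March 2019 is a Friday, so Sundays fall on 3, 10, 17, 24, 31; the last is March 31.
29 September 2018 lies within the daylight-saving period (16 September 2018 – 31 March 2019), so Mesor Sector is on daylight time, UTC+12:45.
04:00 Mesor Sector − 12h45m = 15:15 UTC (rolling into the previous day, 28 September 2018).
1 September 2018 is a Saturday, so the first Sunday is September 2 and the fourth is September 23.
1 April 2019 is a Monday, so Saturdays fall on 6, 13, 20, 27; the last is April 27.
At the standard offset (UTC+06:00), 15:15 UTC + 6h = 21:15 Ishvand District standard time.
Daylight saving runs 23 September 2018 – 27 April 2019; the standard-time date in Ishvand District, 28 September 2018, is inside that window, so Ishvand District is at UTC+07:00.
15:15 UTC + 7h = 22:15 Ishvand District.

22:15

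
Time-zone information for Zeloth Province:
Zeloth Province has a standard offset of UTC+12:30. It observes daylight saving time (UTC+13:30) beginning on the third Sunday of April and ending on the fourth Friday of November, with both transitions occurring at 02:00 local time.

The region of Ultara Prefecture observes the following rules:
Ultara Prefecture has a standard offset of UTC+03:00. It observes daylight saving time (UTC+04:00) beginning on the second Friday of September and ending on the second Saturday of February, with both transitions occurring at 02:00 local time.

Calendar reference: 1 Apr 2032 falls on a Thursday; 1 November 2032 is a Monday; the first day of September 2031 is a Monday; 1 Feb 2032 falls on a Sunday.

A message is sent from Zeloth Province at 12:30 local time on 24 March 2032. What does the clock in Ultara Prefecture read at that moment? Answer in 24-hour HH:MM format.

1 April 2032 is a Thursday, so the first Sunday is April 4 and the third is April 18.
1 November 2032 is a Monday, so the first Friday is November 5 and the fourth is November 26.
24 March 2032 is outside the daylight-saving period (18 April – 26 November), so Zeloth Province is on standard time, UTC+12:30.
12:30 Zeloth Province − 12h30m = 00:00 UTC.
1 September 2031 is a Monday, so the first Friday is September 5 and the second is September 12.
1 February 2032 is a Sunday, so the first Saturday is February 7 and the second is February 14.
At the standard offset (UTC+03:00), 00:00 UTC + 3h = 03:00 Ultara Prefecture standard time.
The standard-time date in Ultara Prefecture, 24 March 2032, does not fall between 12 September 2031 and 14 February 2032, so daylight saving is not in effect and Ultara Prefecture is at UTC+03:00.
00:00 UTC + 3h = 03:00 Ultara Prefecture.

03:00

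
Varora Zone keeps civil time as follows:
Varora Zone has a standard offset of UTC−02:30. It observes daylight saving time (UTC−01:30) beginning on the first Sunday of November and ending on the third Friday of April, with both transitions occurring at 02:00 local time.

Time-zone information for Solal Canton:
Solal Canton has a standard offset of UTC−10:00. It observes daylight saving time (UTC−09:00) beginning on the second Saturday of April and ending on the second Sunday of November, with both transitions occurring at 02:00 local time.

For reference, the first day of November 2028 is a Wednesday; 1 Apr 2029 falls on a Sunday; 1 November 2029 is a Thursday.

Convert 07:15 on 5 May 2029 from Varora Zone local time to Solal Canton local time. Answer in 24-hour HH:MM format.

00:45

1 November 2028 is a Wednesday, so the first Sunday is November 5.
1 April 2029 is a Sunday, so the first Friday is April 6 and the third is April 20.
5 May 2029 does not fall between 5 November 2028 and 20 April 2029, so daylight saving is not in effect and Varora Zone is at UTC−02:30.
07:15 Varora Zone + 2h30m = 09:45 UTC.
1 April 2029 is a Sunday, so the first Saturday is April 7 and the second is April 14.
1 November 2029 is a Thursday, so the first Sunday is November 4 and the second is November 11.
At the standard offset (UTC−10:00), 09:45 UTC − 10h = 23:45 Solal Canton standard time (rolling into the previous day, 4 May 2029).
The standard-time date in Solal Canton, 4 May 2029, falls between 14 April and 11 November, so daylight saving is in effect and Solal Canton is at UTC−09:00.
09:45 UTC − 9h = 00:45 Solal Canton.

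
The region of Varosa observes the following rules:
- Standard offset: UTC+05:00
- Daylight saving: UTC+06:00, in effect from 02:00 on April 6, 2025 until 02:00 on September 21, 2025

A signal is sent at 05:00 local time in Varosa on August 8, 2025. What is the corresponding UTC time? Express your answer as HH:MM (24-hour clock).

August 8, 2025 lies within the daylight-saving period (6 April – 21 September), so Varosa is on daylight time, UTC+06:00.
05:00 local − 6h = 23:00 UTC (rolling into the previous day, 7 August 2025).

23:00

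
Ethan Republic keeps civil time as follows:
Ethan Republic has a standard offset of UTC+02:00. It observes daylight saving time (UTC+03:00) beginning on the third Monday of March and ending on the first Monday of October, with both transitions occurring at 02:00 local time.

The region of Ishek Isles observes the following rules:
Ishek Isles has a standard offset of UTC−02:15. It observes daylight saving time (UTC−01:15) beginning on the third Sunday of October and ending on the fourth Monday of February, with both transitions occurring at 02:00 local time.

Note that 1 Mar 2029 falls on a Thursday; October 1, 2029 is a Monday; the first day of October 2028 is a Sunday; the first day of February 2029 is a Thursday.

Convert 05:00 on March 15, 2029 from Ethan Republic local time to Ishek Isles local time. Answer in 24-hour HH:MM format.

00:45

1 March 2029 is a Thursday, so the first Monday is March 5 and the third is March 19.
1 October 2029 is a Monday, so the first Monday is October 1.
Daylight saving runs 19 March – 1 October; March 15, 2029 is outside that window, so Ethan Republic is on standard time at UTC+02:00.
05:00 Ethan Republic − 2h = 03:00 UTC.
1 October 2028 is a Sunday, so the first Sunday is October 1 and the third is October 15.
1 February 2029 is a Thursday, so the first Monday is February 5 and the fourth is February 26.
At the standard offset (UTC−02:15), 03:00 UTC − 2h15m = 00:45 Ishek Isles standard time.
The standard-time date in Ishek Isles, March 15, 2029, is outside the daylight-saving period (15 October 2028 – 26 February 2029), so Ishek Isles is on standard time, UTC−02:15.
03:00 UTC − 2h15m = 00:45 Ishek Isles.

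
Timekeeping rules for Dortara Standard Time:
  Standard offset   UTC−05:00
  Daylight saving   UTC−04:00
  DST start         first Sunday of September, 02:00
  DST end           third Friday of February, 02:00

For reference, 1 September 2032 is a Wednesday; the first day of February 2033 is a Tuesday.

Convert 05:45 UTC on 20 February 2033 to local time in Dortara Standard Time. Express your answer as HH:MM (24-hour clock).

1 September 2032 is a Wednesday, so the first Sunday is September 5.
1 February 2033 is a Tuesday, so the first Friday is February 4 and the third is February 18.
At the standard offset (UTC−05:00), 05:45 UTC − 5h = 00:45 Dortara Standard Time standard time.
Daylight saving runs 5 September 2032 – 18 February 2033; the standard-time date in Dortara Standard Time, 20 February 2033, is outside that window, so Dortara Standard Time is on standard time at UTC−05:00.
05:45 UTC − 5h = 00:45 local.

00:45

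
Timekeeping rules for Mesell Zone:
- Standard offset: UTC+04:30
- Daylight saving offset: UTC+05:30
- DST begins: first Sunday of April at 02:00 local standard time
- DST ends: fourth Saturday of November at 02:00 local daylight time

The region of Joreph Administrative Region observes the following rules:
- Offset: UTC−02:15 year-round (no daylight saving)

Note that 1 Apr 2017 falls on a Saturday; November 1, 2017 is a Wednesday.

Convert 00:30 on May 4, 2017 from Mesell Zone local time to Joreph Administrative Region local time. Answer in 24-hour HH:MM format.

1 April 2017 is a Saturday, so the first Sunday is April 2.
1 November 2017 is a Wednesday, so the first Saturday is November 4 and the fourth is November 25.
May 4, 2017 lies within the daylight-saving period (2 April – 25 November), so Mesell Zone is on daylight time, UTC+05:30.
00:30 Mesell Zone − 5h30m = 19:00 UTC (rolling into the previous day, 3 May 2017).
Joreph Administrative Region stays on UTC−02:15 all year.
19:00 UTC − 2h15m = 16:45 Joreph Administrative Region.

16:45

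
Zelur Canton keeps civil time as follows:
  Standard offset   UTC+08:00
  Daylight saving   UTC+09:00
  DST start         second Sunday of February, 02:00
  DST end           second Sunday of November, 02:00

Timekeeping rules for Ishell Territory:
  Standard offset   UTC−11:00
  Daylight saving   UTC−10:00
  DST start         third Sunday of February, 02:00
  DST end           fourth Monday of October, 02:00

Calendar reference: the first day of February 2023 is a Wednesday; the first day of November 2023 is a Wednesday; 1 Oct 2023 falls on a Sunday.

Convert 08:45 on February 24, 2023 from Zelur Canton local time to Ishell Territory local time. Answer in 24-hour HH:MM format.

1 February 2023 is a Wednesday, so the first Sunday is February 5 and the second is February 12.
1 November 2023 is a Wednesday, so the first Sunday is November 5 and the second is November 12.
February 24, 2023 falls between 12 February and 12 November, so daylight saving is in effect and Zelur Canton is at UTC+09:00.
08:45 Zelur Canton − 9h = 23:45 UTC (rolling into the previous day, 23 February 2023).
1 February 2023 is a Wednesday, so the first Sunday is February 5 and the third is February 19.
1 October 2023 is a Sunday, so the first Monday is October 2 and the fourth is October 23.
At the standard offset (UTC−11:00), 23:45 UTC − 11h = 12:45 Ishell Territory standard time.
The standard-time date in Ishell Territory, February 23, 2023, falls between 19 February and 23 October, so daylight saving is in effect and Ishell Territory is at UTC−10:00.
23:45 UTC − 10h = 13:45 Ishell Territory.

13:45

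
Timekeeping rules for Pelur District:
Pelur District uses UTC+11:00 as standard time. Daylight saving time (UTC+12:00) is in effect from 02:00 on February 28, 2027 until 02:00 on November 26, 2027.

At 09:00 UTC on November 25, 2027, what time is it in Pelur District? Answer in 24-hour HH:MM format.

At the standard offset (UTC+11:00), 09:00 UTC + 11h = 20:00 Pelur District standard time.
The standard-time date in Pelur District, November 25, 2027, lies within the daylight-saving period (28 February – 26 November), so Pelur District is on daylight time, UTC+12:00.
09:00 UTC + 12h = 21:00 local.

21:00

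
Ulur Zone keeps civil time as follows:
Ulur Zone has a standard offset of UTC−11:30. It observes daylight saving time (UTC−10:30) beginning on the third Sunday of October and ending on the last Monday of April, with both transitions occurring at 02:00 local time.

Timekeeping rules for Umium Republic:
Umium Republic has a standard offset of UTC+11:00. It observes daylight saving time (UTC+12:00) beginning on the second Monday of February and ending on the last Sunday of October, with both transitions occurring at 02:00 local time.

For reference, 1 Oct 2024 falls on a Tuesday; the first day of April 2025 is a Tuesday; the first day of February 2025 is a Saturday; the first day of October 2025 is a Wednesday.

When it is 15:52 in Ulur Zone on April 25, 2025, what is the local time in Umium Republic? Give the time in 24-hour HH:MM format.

14:22

1 October 2024 is a Tuesday, so the first Sunday is October 6 and the third is October 20.
1 April 2025 is a Tuesday, so Mondays fall on 7, 14, 21, 28; the last is April 28.
April 25, 2025 falls between 20 October 2024 and 28 April 2025, so daylight saving is in effect and Ulur Zone is at UTC−10:30.
15:52 Ulur Zone + 10h30m = 02:22 UTC (rolling into the next day, 26 April 2025).
1 February 2025 is a Saturday, so the first Monday is February 3 and the second is February 10.
1 October 2025 is a Wednesday, so Sundays fall on 5, 12, 19, 26; the last is October 26.
At the standard offset (UTC+11:00), 02:22 UTC + 11h = 13:22 Umium Republic standard time.
The standard-time date in Umium Republic, April 26, 2025, lies within the daylight-saving period (10 February – 26 October), so Umium Republic is on daylight time, UTC+12:00.
02:22 UTC + 12h = 14:22 Umium Republic.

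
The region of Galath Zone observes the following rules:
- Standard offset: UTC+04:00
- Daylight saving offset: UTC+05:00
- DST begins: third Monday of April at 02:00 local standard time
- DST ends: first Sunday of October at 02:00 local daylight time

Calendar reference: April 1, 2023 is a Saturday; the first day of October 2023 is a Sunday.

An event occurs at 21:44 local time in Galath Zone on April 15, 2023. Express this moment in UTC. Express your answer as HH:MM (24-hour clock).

1 April 2023 is a Saturday, so the first Monday is April 3 and the third is April 17.
1 October 2023 is a Sunday, so the first Sunday is October 1.
April 15, 2023 is outside the daylight-saving period (17 April – 1 October), so Galath Zone is on standard time, UTC+04:00.
21:44 local − 4h = 17:44 UTC.

17:44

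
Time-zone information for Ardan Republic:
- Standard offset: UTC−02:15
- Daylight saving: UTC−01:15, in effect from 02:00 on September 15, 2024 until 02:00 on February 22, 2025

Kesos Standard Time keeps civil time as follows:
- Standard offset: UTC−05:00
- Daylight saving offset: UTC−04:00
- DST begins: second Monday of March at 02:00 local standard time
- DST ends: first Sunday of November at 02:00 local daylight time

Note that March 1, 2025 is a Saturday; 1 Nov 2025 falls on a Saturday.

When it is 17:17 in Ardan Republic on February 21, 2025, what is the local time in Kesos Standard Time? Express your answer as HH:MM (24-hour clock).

Daylight saving runs 15 September 2024 – 22 February 2025; February 21, 2025 is inside that window, so Ardan Republic is at UTC−01:15.
17:17 Ardan Republic + 1h15m = 18:32 UTC.
1 March 2025 is a Saturday, so the first Monday is March 3 and the second is March 10.
1 November 2025 is a Saturday, so the first Sunday is November 2.
At the standard offset (UTC−05:00), 18:32 UTC − 5h = 13:32 Kesos Standard Time standard time.
The standard-time date in Kesos Standard Time, February 21, 2025, is outside the daylight-saving period (10 March – 2 November), so Kesos Standard Time is on standard time, UTC−05:00.
18:32 UTC − 5h = 13:32 Kesos Standard Time.

13:32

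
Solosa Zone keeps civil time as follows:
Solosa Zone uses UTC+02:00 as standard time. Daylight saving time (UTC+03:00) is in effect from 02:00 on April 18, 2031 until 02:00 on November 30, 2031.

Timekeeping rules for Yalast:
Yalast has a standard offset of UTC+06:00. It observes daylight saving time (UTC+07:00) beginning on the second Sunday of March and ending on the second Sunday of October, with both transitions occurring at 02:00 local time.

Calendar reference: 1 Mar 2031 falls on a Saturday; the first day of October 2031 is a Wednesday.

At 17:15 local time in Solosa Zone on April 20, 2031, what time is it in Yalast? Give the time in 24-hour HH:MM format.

21:15

April 20, 2031 falls between 18 April and 30 November, so daylight saving is in effect and Solosa Zone is at UTC+03:00.
17:15 Solosa Zone − 3h = 14:15 UTC.
1 March 2031 is a Saturday, so the first Sunday is March 2 and the second is March 9.
1 October 2031 is a Wednesday, so the first Sunday is October 5 and the second is October 12.
At the standard offset (UTC+06:00), 14:15 UTC + 6h = 20:15 Yalast standard time.
The standard-time date in Yalast, April 20, 2031, falls between 9 March and 12 October, so daylight saving is in effect and Yalast is at UTC+07:00.
14:15 UTC + 7h = 21:15 Yalast.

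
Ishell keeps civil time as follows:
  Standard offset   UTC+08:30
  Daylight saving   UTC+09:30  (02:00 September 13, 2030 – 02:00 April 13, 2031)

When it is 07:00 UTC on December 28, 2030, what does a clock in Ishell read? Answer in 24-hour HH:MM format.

16:30

At the standard offset (UTC+08:30), 07:00 UTC + 8h30m = 15:30 Ishell standard time.
The standard-time date in Ishell, December 28, 2030, falls between 13 September 2030 and 13 April 2031, so daylight saving is in effect and Ishell is at UTC+09:30.
07:00 UTC + 9h30m = 16:30 local.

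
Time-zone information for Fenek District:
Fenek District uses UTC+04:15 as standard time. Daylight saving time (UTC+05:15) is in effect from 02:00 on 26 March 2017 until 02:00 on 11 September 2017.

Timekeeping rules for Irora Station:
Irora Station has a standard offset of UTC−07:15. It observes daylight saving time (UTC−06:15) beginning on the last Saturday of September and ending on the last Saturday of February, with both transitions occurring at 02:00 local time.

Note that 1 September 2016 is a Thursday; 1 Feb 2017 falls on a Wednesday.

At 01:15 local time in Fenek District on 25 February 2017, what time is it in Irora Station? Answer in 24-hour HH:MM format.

14:45

25 February 2017 is outside the daylight-saving period (26 March – 11 September), so Fenek District is on standard time, UTC+04:15.
01:15 Fenek District − 4h15m = 21:00 UTC (rolling into the previous day, 24 February 2017).
1 September 2016 is a Thursday, so Saturdays fall on 3, 10, 17, 24; the last is September 24.
1 February 2017 is a Wednesday, so Saturdays fall on 4, 11, 18, 25; the last is February 25.
At the standard offset (UTC−07:15), 21:00 UTC − 7h15m = 13:45 Irora Station standard time.
The standard-time date in Irora Station, 24 February 2017, falls between 24 September 2016 and 25 February 2017, so daylight saving is in effect and Irora Station is at UTC−06:15.
21:00 UTC − 6h15m = 14:45 Irora Station.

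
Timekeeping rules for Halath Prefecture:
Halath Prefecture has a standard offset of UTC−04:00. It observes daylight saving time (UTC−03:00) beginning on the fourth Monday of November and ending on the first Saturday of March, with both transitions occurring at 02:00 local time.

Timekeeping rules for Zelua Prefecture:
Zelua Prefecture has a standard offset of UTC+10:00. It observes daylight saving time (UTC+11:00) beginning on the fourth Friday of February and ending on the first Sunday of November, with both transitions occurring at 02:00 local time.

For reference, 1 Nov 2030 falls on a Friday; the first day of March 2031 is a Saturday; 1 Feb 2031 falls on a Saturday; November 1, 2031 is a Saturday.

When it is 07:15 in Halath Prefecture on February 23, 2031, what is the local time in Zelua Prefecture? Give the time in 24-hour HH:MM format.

1 November 2030 is a Friday, so the first Monday is November 4 and the fourth is November 25.
1 March 2031 is a Saturday, so the first Saturday is March 1.
February 23, 2031 lies within the daylight-saving period (25 November 2030 – 1 March 2031), so Halath Prefecture is on daylight time, UTC−03:00.
07:15 Halath Prefecture + 3h = 10:15 UTC.
1 February 2031 is a Saturday, so the first Friday is February 7 and the fourth is February 28.
1 November 2031 is a Saturday, so the first Sunday is November 2.
At the standard offset (UTC+10:00), 10:15 UTC + 10h = 20:15 Zelua Prefecture standard time.
The standard-time date in Zelua Prefecture, February 23, 2031, is outside the daylight-saving period (28 February – 2 November), so Zelua Prefecture is on standard time, UTC+10:00.
10:15 UTC + 10h = 20:15 Zelua Prefecture.

20:15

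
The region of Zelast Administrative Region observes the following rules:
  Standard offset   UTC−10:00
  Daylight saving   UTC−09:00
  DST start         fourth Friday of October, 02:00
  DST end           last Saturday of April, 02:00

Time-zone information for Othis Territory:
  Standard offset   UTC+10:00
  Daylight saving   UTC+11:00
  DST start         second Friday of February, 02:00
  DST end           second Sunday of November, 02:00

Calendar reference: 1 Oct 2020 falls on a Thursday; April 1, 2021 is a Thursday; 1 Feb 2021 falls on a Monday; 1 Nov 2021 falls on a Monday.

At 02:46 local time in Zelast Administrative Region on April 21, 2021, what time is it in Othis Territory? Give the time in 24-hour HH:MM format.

1 October 2020 is a Thursday, so the first Friday is October 2 and the fourth is October 23.
1 April 2021 is a Thursday, so Saturdays fall on 3, 10, 17, 24; the last is April 24.
Daylight saving runs 23 October 2020 – 24 April 2021; April 21, 2021 is inside that window, so Zelast Administrative Region is at UTC−09:00.
02:46 Zelast Administrative Region + 9h = 11:46 UTC.
1 February 2021 is a Monday, so the first Friday is February 5 and the second is February 12.
1 November 2021 is a Monday, so the first Sunday is November 7 and the second is November 14.
At the standard offset (UTC+10:00), 11:46 UTC + 10h = 21:46 Othis Territory standard time.
The standard-time date in Othis Territory, April 21, 2021, lies within the daylight-saving period (12 February – 14 November), so Othis Territory is on daylight time, UTC+11:00.
11:46 UTC + 11h = 22:46 Othis Territory.

22:46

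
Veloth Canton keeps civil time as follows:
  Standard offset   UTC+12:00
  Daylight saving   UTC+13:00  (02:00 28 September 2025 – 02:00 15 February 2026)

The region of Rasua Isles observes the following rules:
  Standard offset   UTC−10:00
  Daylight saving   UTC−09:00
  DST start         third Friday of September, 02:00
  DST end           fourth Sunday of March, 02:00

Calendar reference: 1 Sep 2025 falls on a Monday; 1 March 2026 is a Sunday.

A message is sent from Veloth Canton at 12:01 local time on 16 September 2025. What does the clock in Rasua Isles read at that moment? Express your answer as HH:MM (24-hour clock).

14:01

Daylight saving runs 28 September 2025 – 15 February 2026; 16 September 2025 is outside that window, so Veloth Canton is on standard time at UTC+12:00.
12:01 Veloth Canton − 12h = 00:01 UTC.
1 September 2025 is a Monday, so the first Friday is September 5 and the third is September 19.
1 March 2026 is a Sunday, so the first Sunday is March 1 and the fourth is March 22.
At the standard offset (UTC−10:00), 00:01 UTC − 10h = 14:01 Rasua Isles standard time (rolling into the previous day, 15 September 2025).
The standard-time date in Rasua Isles, 15 September 2025, is outside the daylight-saving period (19 September 2025 – 22 March 2026), so Rasua Isles is on standard time, UTC−10:00.
00:01 UTC − 10h = 14:01 Rasua Isles (rolling into the previous day, 15 September 2025).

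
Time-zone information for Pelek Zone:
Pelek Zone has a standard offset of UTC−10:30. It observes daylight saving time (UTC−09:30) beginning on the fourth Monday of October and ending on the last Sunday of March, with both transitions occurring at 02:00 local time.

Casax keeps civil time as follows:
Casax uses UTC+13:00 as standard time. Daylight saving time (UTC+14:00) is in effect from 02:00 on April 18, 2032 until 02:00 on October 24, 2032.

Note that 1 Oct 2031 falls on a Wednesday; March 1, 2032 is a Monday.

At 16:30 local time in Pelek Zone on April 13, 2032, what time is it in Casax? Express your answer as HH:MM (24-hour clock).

16:00

1 October 2031 is a Wednesday, so the first Monday is October 6 and the fourth is October 27.
1 March 2032 is a Monday, so Sundays fall on 7, 14, 21, 28; the last is March 28.
Daylight saving runs 27 October 2031 – 28 March 2032; April 13, 2032 is outside that window, so Pelek Zone is on standard time at UTC−10:30.
16:30 Pelek Zone + 10h30m = 03:00 UTC (rolling into the next day, 14 April 2032).
At the standard offset (UTC+13:00), 03:00 UTC + 13h = 16:00 Casax standard time.
Daylight saving runs 18 April – 24 October; the standard-time date in Casax, April 14, 2032, is outside that window, so Casax is on standard time at UTC+13:00.
03:00 UTC + 13h = 16:00 Casax.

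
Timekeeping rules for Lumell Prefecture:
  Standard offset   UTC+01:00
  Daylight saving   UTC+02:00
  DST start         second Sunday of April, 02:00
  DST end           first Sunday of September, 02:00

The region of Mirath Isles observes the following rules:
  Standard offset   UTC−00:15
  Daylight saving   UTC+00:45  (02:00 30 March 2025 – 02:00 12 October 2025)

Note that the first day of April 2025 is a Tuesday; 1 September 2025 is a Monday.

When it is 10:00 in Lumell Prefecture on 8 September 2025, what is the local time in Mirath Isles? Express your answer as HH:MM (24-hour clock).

09:45

1 April 2025 is a Tuesday, so the first Sunday is April 6 and the second is April 13.
1 September 2025 is a Monday, so the first Sunday is September 7.
Daylight saving runs 13 April – 7 September; 8 September 2025 is outside that window, so Lumell Prefecture is on standard time at UTC+01:00.
10:00 Lumell Prefecture − 1h = 09:00 UTC.
At the standard offset (UTC−00:15), 09:00 UTC − 0h15m = 08:45 Mirath Isles standard time.
Daylight saving runs 30 March – 12 October; the standard-time date in Mirath Isles, 8 September 2025, is inside that window, so Mirath Isles is at UTC+00:45.
09:00 UTC + 0h45m = 09:45 Mirath Isles.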